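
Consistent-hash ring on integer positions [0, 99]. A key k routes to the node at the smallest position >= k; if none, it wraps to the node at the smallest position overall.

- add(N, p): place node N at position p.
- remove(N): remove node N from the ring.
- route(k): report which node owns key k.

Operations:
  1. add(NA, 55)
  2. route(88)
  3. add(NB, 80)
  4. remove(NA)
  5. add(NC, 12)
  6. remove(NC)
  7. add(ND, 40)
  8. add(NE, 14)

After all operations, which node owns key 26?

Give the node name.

Op 1: add NA@55 -> ring=[55:NA]
Op 2: route key 88: none >= 88, wrap to smallest pos 55 -> NA
Op 3: add NB@80 -> ring=[55:NA,80:NB]
Op 4: remove NA -> ring=[80:NB]
Op 5: add NC@12 -> ring=[12:NC,80:NB]
Op 6: remove NC -> ring=[80:NB]
Op 7: add ND@40 -> ring=[40:ND,80:NB]
Op 8: add NE@14 -> ring=[14:NE,40:ND,80:NB]
Final route key 26: smallest pos >= 26 is 40 -> ND

Answer: ND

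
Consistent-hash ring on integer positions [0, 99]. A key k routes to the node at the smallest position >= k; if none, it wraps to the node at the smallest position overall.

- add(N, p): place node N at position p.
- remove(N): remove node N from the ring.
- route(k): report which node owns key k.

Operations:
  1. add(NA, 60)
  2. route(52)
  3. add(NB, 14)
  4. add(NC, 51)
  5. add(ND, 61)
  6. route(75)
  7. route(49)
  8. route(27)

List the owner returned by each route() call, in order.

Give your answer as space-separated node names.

Answer: NA NB NC NC

Derivation:
Op 1: add NA@60 -> ring=[60:NA]
Op 2: route key 52: smallest pos >= 52 is 60 -> NA
Op 3: add NB@14 -> ring=[14:NB,60:NA]
Op 4: add NC@51 -> ring=[14:NB,51:NC,60:NA]
Op 5: add ND@61 -> ring=[14:NB,51:NC,60:NA,61:ND]
Op 6: route key 75: none >= 75, wrap to smallest pos 14 -> NB
Op 7: route key 49: smallest pos >= 49 is 51 -> NC
Op 8: route key 27: smallest pos >= 27 is 51 -> NC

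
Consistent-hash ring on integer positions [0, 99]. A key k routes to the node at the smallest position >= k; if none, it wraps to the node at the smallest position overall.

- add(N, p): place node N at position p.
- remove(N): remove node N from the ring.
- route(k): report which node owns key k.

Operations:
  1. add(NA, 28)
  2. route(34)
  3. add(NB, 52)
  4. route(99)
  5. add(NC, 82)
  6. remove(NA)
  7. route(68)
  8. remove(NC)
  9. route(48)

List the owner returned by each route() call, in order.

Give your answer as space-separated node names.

Answer: NA NA NC NB

Derivation:
Op 1: add NA@28 -> ring=[28:NA]
Op 2: route key 34: none >= 34, wrap to smallest pos 28 -> NA
Op 3: add NB@52 -> ring=[28:NA,52:NB]
Op 4: route key 99: none >= 99, wrap to smallest pos 28 -> NA
Op 5: add NC@82 -> ring=[28:NA,52:NB,82:NC]
Op 6: remove NA -> ring=[52:NB,82:NC]
Op 7: route key 68: smallest pos >= 68 is 82 -> NC
Op 8: remove NC -> ring=[52:NB]
Op 9: route key 48: smallest pos >= 48 is 52 -> NB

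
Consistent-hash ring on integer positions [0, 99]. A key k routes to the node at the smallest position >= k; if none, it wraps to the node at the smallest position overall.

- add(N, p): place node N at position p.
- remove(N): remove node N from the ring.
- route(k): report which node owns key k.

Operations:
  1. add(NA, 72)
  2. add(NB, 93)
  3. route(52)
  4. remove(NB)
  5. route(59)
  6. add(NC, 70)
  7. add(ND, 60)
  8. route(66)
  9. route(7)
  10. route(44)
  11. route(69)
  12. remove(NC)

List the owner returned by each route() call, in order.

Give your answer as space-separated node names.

Answer: NA NA NC ND ND NC

Derivation:
Op 1: add NA@72 -> ring=[72:NA]
Op 2: add NB@93 -> ring=[72:NA,93:NB]
Op 3: route key 52: smallest pos >= 52 is 72 -> NA
Op 4: remove NB -> ring=[72:NA]
Op 5: route key 59: smallest pos >= 59 is 72 -> NA
Op 6: add NC@70 -> ring=[70:NC,72:NA]
Op 7: add ND@60 -> ring=[60:ND,70:NC,72:NA]
Op 8: route key 66: smallest pos >= 66 is 70 -> NC
Op 9: route key 7: smallest pos >= 7 is 60 -> ND
Op 10: route key 44: smallest pos >= 44 is 60 -> ND
Op 11: route key 69: smallest pos >= 69 is 70 -> NC
Op 12: remove NC -> ring=[60:ND,72:NA]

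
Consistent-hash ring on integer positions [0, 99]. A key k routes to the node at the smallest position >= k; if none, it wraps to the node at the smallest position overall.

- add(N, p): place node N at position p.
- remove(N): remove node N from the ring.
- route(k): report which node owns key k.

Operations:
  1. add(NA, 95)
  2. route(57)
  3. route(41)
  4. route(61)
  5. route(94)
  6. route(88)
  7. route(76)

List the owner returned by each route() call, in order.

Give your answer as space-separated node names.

Op 1: add NA@95 -> ring=[95:NA]
Op 2: route key 57: smallest pos >= 57 is 95 -> NA
Op 3: route key 41: smallest pos >= 41 is 95 -> NA
Op 4: route key 61: smallest pos >= 61 is 95 -> NA
Op 5: route key 94: smallest pos >= 94 is 95 -> NA
Op 6: route key 88: smallest pos >= 88 is 95 -> NA
Op 7: route key 76: smallest pos >= 76 is 95 -> NA

Answer: NA NA NA NA NA NA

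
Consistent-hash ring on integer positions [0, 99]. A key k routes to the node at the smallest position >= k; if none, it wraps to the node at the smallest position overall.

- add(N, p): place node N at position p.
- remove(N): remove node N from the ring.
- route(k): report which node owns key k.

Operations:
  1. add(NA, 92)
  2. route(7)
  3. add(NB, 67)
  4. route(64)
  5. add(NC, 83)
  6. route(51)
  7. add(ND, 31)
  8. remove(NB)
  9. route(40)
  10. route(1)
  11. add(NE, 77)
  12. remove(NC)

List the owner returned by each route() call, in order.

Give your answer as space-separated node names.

Op 1: add NA@92 -> ring=[92:NA]
Op 2: route key 7: smallest pos >= 7 is 92 -> NA
Op 3: add NB@67 -> ring=[67:NB,92:NA]
Op 4: route key 64: smallest pos >= 64 is 67 -> NB
Op 5: add NC@83 -> ring=[67:NB,83:NC,92:NA]
Op 6: route key 51: smallest pos >= 51 is 67 -> NB
Op 7: add ND@31 -> ring=[31:ND,67:NB,83:NC,92:NA]
Op 8: remove NB -> ring=[31:ND,83:NC,92:NA]
Op 9: route key 40: smallest pos >= 40 is 83 -> NC
Op 10: route key 1: smallest pos >= 1 is 31 -> ND
Op 11: add NE@77 -> ring=[31:ND,77:NE,83:NC,92:NA]
Op 12: remove NC -> ring=[31:ND,77:NE,92:NA]

Answer: NA NB NB NC ND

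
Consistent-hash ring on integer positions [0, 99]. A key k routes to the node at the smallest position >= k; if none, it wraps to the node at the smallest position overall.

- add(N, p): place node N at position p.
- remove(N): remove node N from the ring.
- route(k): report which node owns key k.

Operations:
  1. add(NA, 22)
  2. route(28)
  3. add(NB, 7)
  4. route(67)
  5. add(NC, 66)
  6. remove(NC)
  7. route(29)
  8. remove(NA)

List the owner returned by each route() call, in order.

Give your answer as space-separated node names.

Answer: NA NB NB

Derivation:
Op 1: add NA@22 -> ring=[22:NA]
Op 2: route key 28: none >= 28, wrap to smallest pos 22 -> NA
Op 3: add NB@7 -> ring=[7:NB,22:NA]
Op 4: route key 67: none >= 67, wrap to smallest pos 7 -> NB
Op 5: add NC@66 -> ring=[7:NB,22:NA,66:NC]
Op 6: remove NC -> ring=[7:NB,22:NA]
Op 7: route key 29: none >= 29, wrap to smallest pos 7 -> NB
Op 8: remove NA -> ring=[7:NB]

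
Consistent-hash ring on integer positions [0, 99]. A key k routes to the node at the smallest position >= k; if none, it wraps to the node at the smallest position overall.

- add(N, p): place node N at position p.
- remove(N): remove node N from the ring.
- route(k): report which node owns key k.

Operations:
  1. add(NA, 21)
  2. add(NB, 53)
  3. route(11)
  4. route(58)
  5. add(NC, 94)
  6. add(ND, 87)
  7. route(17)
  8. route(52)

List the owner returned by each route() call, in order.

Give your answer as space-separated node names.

Answer: NA NA NA NB

Derivation:
Op 1: add NA@21 -> ring=[21:NA]
Op 2: add NB@53 -> ring=[21:NA,53:NB]
Op 3: route key 11: smallest pos >= 11 is 21 -> NA
Op 4: route key 58: none >= 58, wrap to smallest pos 21 -> NA
Op 5: add NC@94 -> ring=[21:NA,53:NB,94:NC]
Op 6: add ND@87 -> ring=[21:NA,53:NB,87:ND,94:NC]
Op 7: route key 17: smallest pos >= 17 is 21 -> NA
Op 8: route key 52: smallest pos >= 52 is 53 -> NB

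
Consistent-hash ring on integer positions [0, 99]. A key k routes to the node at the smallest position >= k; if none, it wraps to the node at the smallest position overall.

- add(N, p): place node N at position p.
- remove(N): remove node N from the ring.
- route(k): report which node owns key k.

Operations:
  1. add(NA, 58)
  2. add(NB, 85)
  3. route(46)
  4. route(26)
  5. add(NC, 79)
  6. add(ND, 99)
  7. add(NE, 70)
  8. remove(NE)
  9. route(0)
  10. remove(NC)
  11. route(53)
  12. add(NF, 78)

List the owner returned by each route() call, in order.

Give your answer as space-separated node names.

Answer: NA NA NA NA

Derivation:
Op 1: add NA@58 -> ring=[58:NA]
Op 2: add NB@85 -> ring=[58:NA,85:NB]
Op 3: route key 46: smallest pos >= 46 is 58 -> NA
Op 4: route key 26: smallest pos >= 26 is 58 -> NA
Op 5: add NC@79 -> ring=[58:NA,79:NC,85:NB]
Op 6: add ND@99 -> ring=[58:NA,79:NC,85:NB,99:ND]
Op 7: add NE@70 -> ring=[58:NA,70:NE,79:NC,85:NB,99:ND]
Op 8: remove NE -> ring=[58:NA,79:NC,85:NB,99:ND]
Op 9: route key 0: smallest pos >= 0 is 58 -> NA
Op 10: remove NC -> ring=[58:NA,85:NB,99:ND]
Op 11: route key 53: smallest pos >= 53 is 58 -> NA
Op 12: add NF@78 -> ring=[58:NA,78:NF,85:NB,99:ND]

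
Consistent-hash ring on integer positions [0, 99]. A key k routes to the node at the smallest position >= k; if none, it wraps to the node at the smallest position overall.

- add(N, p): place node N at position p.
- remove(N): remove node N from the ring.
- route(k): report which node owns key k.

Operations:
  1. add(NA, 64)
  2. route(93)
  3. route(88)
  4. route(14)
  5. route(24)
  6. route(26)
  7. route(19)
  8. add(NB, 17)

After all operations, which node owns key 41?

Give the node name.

Answer: NA

Derivation:
Op 1: add NA@64 -> ring=[64:NA]
Op 2: route key 93: none >= 93, wrap to smallest pos 64 -> NA
Op 3: route key 88: none >= 88, wrap to smallest pos 64 -> NA
Op 4: route key 14: smallest pos >= 14 is 64 -> NA
Op 5: route key 24: smallest pos >= 24 is 64 -> NA
Op 6: route key 26: smallest pos >= 26 is 64 -> NA
Op 7: route key 19: smallest pos >= 19 is 64 -> NA
Op 8: add NB@17 -> ring=[17:NB,64:NA]
Final route key 41: smallest pos >= 41 is 64 -> NA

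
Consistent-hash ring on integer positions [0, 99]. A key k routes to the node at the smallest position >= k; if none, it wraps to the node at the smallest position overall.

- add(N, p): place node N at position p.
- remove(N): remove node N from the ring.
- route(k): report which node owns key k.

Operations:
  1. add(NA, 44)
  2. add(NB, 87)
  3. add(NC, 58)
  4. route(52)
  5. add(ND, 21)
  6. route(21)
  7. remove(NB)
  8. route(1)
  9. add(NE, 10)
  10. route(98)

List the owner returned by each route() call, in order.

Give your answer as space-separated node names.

Op 1: add NA@44 -> ring=[44:NA]
Op 2: add NB@87 -> ring=[44:NA,87:NB]
Op 3: add NC@58 -> ring=[44:NA,58:NC,87:NB]
Op 4: route key 52: smallest pos >= 52 is 58 -> NC
Op 5: add ND@21 -> ring=[21:ND,44:NA,58:NC,87:NB]
Op 6: route key 21: smallest pos >= 21 is 21 -> ND
Op 7: remove NB -> ring=[21:ND,44:NA,58:NC]
Op 8: route key 1: smallest pos >= 1 is 21 -> ND
Op 9: add NE@10 -> ring=[10:NE,21:ND,44:NA,58:NC]
Op 10: route key 98: none >= 98, wrap to smallest pos 10 -> NE

Answer: NC ND ND NE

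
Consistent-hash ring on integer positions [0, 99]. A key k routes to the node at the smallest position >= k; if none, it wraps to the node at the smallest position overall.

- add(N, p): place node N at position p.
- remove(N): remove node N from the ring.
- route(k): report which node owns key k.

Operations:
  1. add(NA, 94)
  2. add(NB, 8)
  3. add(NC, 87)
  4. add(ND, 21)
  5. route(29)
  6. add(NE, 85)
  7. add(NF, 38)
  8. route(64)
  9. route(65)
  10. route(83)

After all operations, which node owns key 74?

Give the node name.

Op 1: add NA@94 -> ring=[94:NA]
Op 2: add NB@8 -> ring=[8:NB,94:NA]
Op 3: add NC@87 -> ring=[8:NB,87:NC,94:NA]
Op 4: add ND@21 -> ring=[8:NB,21:ND,87:NC,94:NA]
Op 5: route key 29: smallest pos >= 29 is 87 -> NC
Op 6: add NE@85 -> ring=[8:NB,21:ND,85:NE,87:NC,94:NA]
Op 7: add NF@38 -> ring=[8:NB,21:ND,38:NF,85:NE,87:NC,94:NA]
Op 8: route key 64: smallest pos >= 64 is 85 -> NE
Op 9: route key 65: smallest pos >= 65 is 85 -> NE
Op 10: route key 83: smallest pos >= 83 is 85 -> NE
Final route key 74: smallest pos >= 74 is 85 -> NE

Answer: NE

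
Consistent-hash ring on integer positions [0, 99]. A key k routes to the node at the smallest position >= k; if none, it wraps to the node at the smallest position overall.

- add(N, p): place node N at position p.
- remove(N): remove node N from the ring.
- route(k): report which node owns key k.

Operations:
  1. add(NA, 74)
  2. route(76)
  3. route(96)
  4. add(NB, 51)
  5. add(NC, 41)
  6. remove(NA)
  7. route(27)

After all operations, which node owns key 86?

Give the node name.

Op 1: add NA@74 -> ring=[74:NA]
Op 2: route key 76: none >= 76, wrap to smallest pos 74 -> NA
Op 3: route key 96: none >= 96, wrap to smallest pos 74 -> NA
Op 4: add NB@51 -> ring=[51:NB,74:NA]
Op 5: add NC@41 -> ring=[41:NC,51:NB,74:NA]
Op 6: remove NA -> ring=[41:NC,51:NB]
Op 7: route key 27: smallest pos >= 27 is 41 -> NC
Final route key 86: none >= 86, wrap to smallest pos 41 -> NC

Answer: NC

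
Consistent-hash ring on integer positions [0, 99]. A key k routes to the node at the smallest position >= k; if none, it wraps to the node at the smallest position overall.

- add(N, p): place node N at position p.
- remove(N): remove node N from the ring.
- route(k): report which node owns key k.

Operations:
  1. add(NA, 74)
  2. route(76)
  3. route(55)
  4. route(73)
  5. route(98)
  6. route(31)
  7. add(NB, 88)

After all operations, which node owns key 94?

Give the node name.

Answer: NA

Derivation:
Op 1: add NA@74 -> ring=[74:NA]
Op 2: route key 76: none >= 76, wrap to smallest pos 74 -> NA
Op 3: route key 55: smallest pos >= 55 is 74 -> NA
Op 4: route key 73: smallest pos >= 73 is 74 -> NA
Op 5: route key 98: none >= 98, wrap to smallest pos 74 -> NA
Op 6: route key 31: smallest pos >= 31 is 74 -> NA
Op 7: add NB@88 -> ring=[74:NA,88:NB]
Final route key 94: none >= 94, wrap to smallest pos 74 -> NA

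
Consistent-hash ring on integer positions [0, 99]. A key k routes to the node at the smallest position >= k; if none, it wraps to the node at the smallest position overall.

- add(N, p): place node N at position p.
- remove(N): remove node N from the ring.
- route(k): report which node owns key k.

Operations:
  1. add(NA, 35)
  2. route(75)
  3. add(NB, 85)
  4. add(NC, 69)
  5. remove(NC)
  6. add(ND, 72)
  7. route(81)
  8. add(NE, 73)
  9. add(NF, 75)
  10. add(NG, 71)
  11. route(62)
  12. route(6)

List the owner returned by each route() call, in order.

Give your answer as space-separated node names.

Answer: NA NB NG NA

Derivation:
Op 1: add NA@35 -> ring=[35:NA]
Op 2: route key 75: none >= 75, wrap to smallest pos 35 -> NA
Op 3: add NB@85 -> ring=[35:NA,85:NB]
Op 4: add NC@69 -> ring=[35:NA,69:NC,85:NB]
Op 5: remove NC -> ring=[35:NA,85:NB]
Op 6: add ND@72 -> ring=[35:NA,72:ND,85:NB]
Op 7: route key 81: smallest pos >= 81 is 85 -> NB
Op 8: add NE@73 -> ring=[35:NA,72:ND,73:NE,85:NB]
Op 9: add NF@75 -> ring=[35:NA,72:ND,73:NE,75:NF,85:NB]
Op 10: add NG@71 -> ring=[35:NA,71:NG,72:ND,73:NE,75:NF,85:NB]
Op 11: route key 62: smallest pos >= 62 is 71 -> NG
Op 12: route key 6: smallest pos >= 6 is 35 -> NA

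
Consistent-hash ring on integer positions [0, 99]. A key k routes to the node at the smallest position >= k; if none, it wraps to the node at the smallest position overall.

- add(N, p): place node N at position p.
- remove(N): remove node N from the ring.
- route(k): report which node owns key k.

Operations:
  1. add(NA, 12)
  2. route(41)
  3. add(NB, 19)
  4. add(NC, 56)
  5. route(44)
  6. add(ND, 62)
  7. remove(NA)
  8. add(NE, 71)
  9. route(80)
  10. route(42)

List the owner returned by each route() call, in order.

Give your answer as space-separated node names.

Op 1: add NA@12 -> ring=[12:NA]
Op 2: route key 41: none >= 41, wrap to smallest pos 12 -> NA
Op 3: add NB@19 -> ring=[12:NA,19:NB]
Op 4: add NC@56 -> ring=[12:NA,19:NB,56:NC]
Op 5: route key 44: smallest pos >= 44 is 56 -> NC
Op 6: add ND@62 -> ring=[12:NA,19:NB,56:NC,62:ND]
Op 7: remove NA -> ring=[19:NB,56:NC,62:ND]
Op 8: add NE@71 -> ring=[19:NB,56:NC,62:ND,71:NE]
Op 9: route key 80: none >= 80, wrap to smallest pos 19 -> NB
Op 10: route key 42: smallest pos >= 42 is 56 -> NC

Answer: NA NC NB NC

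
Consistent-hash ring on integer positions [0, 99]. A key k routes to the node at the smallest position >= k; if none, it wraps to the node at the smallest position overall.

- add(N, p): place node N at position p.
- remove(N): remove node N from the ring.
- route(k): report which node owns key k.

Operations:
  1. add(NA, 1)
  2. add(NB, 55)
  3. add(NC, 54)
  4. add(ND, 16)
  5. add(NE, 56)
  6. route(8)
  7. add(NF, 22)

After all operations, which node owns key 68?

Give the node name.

Answer: NA

Derivation:
Op 1: add NA@1 -> ring=[1:NA]
Op 2: add NB@55 -> ring=[1:NA,55:NB]
Op 3: add NC@54 -> ring=[1:NA,54:NC,55:NB]
Op 4: add ND@16 -> ring=[1:NA,16:ND,54:NC,55:NB]
Op 5: add NE@56 -> ring=[1:NA,16:ND,54:NC,55:NB,56:NE]
Op 6: route key 8: smallest pos >= 8 is 16 -> ND
Op 7: add NF@22 -> ring=[1:NA,16:ND,22:NF,54:NC,55:NB,56:NE]
Final route key 68: none >= 68, wrap to smallest pos 1 -> NA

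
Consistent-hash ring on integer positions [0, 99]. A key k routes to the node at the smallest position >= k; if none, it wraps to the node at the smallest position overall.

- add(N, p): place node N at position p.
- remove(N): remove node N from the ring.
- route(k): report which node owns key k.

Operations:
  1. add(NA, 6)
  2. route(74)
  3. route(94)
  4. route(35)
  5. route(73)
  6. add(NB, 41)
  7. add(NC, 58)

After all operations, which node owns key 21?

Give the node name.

Op 1: add NA@6 -> ring=[6:NA]
Op 2: route key 74: none >= 74, wrap to smallest pos 6 -> NA
Op 3: route key 94: none >= 94, wrap to smallest pos 6 -> NA
Op 4: route key 35: none >= 35, wrap to smallest pos 6 -> NA
Op 5: route key 73: none >= 73, wrap to smallest pos 6 -> NA
Op 6: add NB@41 -> ring=[6:NA,41:NB]
Op 7: add NC@58 -> ring=[6:NA,41:NB,58:NC]
Final route key 21: smallest pos >= 21 is 41 -> NB

Answer: NB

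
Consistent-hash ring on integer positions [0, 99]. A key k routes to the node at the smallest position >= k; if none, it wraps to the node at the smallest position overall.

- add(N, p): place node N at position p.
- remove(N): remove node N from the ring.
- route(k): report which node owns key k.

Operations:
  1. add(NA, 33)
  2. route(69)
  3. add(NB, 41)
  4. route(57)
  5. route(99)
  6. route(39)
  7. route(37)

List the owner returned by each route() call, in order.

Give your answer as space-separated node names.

Op 1: add NA@33 -> ring=[33:NA]
Op 2: route key 69: none >= 69, wrap to smallest pos 33 -> NA
Op 3: add NB@41 -> ring=[33:NA,41:NB]
Op 4: route key 57: none >= 57, wrap to smallest pos 33 -> NA
Op 5: route key 99: none >= 99, wrap to smallest pos 33 -> NA
Op 6: route key 39: smallest pos >= 39 is 41 -> NB
Op 7: route key 37: smallest pos >= 37 is 41 -> NB

Answer: NA NA NA NB NB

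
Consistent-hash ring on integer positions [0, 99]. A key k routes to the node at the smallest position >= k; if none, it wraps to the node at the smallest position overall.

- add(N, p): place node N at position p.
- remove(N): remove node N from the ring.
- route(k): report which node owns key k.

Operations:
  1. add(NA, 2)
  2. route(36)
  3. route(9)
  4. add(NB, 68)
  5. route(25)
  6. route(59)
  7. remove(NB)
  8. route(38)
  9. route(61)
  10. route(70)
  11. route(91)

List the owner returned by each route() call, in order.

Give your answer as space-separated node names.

Op 1: add NA@2 -> ring=[2:NA]
Op 2: route key 36: none >= 36, wrap to smallest pos 2 -> NA
Op 3: route key 9: none >= 9, wrap to smallest pos 2 -> NA
Op 4: add NB@68 -> ring=[2:NA,68:NB]
Op 5: route key 25: smallest pos >= 25 is 68 -> NB
Op 6: route key 59: smallest pos >= 59 is 68 -> NB
Op 7: remove NB -> ring=[2:NA]
Op 8: route key 38: none >= 38, wrap to smallest pos 2 -> NA
Op 9: route key 61: none >= 61, wrap to smallest pos 2 -> NA
Op 10: route key 70: none >= 70, wrap to smallest pos 2 -> NA
Op 11: route key 91: none >= 91, wrap to smallest pos 2 -> NA

Answer: NA NA NB NB NA NA NA NA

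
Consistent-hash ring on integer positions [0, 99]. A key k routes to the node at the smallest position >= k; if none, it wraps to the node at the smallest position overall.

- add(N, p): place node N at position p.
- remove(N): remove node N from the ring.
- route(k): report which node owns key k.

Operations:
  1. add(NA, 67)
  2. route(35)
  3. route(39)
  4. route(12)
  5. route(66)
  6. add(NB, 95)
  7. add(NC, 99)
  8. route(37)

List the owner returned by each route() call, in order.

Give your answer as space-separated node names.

Op 1: add NA@67 -> ring=[67:NA]
Op 2: route key 35: smallest pos >= 35 is 67 -> NA
Op 3: route key 39: smallest pos >= 39 is 67 -> NA
Op 4: route key 12: smallest pos >= 12 is 67 -> NA
Op 5: route key 66: smallest pos >= 66 is 67 -> NA
Op 6: add NB@95 -> ring=[67:NA,95:NB]
Op 7: add NC@99 -> ring=[67:NA,95:NB,99:NC]
Op 8: route key 37: smallest pos >= 37 is 67 -> NA

Answer: NA NA NA NA NA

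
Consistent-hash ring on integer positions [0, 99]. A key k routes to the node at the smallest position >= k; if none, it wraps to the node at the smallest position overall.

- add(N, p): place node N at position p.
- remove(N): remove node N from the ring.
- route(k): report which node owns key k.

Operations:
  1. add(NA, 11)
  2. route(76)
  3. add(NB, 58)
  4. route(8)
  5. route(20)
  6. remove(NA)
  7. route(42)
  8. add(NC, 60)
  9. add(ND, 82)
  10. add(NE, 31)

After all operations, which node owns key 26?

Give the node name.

Answer: NE

Derivation:
Op 1: add NA@11 -> ring=[11:NA]
Op 2: route key 76: none >= 76, wrap to smallest pos 11 -> NA
Op 3: add NB@58 -> ring=[11:NA,58:NB]
Op 4: route key 8: smallest pos >= 8 is 11 -> NA
Op 5: route key 20: smallest pos >= 20 is 58 -> NB
Op 6: remove NA -> ring=[58:NB]
Op 7: route key 42: smallest pos >= 42 is 58 -> NB
Op 8: add NC@60 -> ring=[58:NB,60:NC]
Op 9: add ND@82 -> ring=[58:NB,60:NC,82:ND]
Op 10: add NE@31 -> ring=[31:NE,58:NB,60:NC,82:ND]
Final route key 26: smallest pos >= 26 is 31 -> NE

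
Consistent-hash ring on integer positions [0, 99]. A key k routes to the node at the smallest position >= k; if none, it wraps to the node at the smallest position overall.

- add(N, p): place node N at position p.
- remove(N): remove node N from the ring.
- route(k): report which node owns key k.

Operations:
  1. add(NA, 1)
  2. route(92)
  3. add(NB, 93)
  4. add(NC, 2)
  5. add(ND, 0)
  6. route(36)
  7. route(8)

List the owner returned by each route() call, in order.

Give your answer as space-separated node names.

Op 1: add NA@1 -> ring=[1:NA]
Op 2: route key 92: none >= 92, wrap to smallest pos 1 -> NA
Op 3: add NB@93 -> ring=[1:NA,93:NB]
Op 4: add NC@2 -> ring=[1:NA,2:NC,93:NB]
Op 5: add ND@0 -> ring=[0:ND,1:NA,2:NC,93:NB]
Op 6: route key 36: smallest pos >= 36 is 93 -> NB
Op 7: route key 8: smallest pos >= 8 is 93 -> NB

Answer: NA NB NB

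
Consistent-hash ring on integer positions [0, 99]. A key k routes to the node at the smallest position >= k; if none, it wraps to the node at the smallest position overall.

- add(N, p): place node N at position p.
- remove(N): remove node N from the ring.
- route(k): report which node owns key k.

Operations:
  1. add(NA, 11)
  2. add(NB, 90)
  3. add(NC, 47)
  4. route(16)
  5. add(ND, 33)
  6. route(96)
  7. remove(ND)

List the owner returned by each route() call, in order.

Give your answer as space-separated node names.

Answer: NC NA

Derivation:
Op 1: add NA@11 -> ring=[11:NA]
Op 2: add NB@90 -> ring=[11:NA,90:NB]
Op 3: add NC@47 -> ring=[11:NA,47:NC,90:NB]
Op 4: route key 16: smallest pos >= 16 is 47 -> NC
Op 5: add ND@33 -> ring=[11:NA,33:ND,47:NC,90:NB]
Op 6: route key 96: none >= 96, wrap to smallest pos 11 -> NA
Op 7: remove ND -> ring=[11:NA,47:NC,90:NB]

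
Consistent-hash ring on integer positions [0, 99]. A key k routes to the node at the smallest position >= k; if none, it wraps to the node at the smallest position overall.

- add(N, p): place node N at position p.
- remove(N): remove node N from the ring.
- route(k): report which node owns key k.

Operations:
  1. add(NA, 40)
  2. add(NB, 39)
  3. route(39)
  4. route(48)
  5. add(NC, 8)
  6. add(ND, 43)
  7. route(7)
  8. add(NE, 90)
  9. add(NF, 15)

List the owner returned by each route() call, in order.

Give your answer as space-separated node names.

Answer: NB NB NC

Derivation:
Op 1: add NA@40 -> ring=[40:NA]
Op 2: add NB@39 -> ring=[39:NB,40:NA]
Op 3: route key 39: smallest pos >= 39 is 39 -> NB
Op 4: route key 48: none >= 48, wrap to smallest pos 39 -> NB
Op 5: add NC@8 -> ring=[8:NC,39:NB,40:NA]
Op 6: add ND@43 -> ring=[8:NC,39:NB,40:NA,43:ND]
Op 7: route key 7: smallest pos >= 7 is 8 -> NC
Op 8: add NE@90 -> ring=[8:NC,39:NB,40:NA,43:ND,90:NE]
Op 9: add NF@15 -> ring=[8:NC,15:NF,39:NB,40:NA,43:ND,90:NE]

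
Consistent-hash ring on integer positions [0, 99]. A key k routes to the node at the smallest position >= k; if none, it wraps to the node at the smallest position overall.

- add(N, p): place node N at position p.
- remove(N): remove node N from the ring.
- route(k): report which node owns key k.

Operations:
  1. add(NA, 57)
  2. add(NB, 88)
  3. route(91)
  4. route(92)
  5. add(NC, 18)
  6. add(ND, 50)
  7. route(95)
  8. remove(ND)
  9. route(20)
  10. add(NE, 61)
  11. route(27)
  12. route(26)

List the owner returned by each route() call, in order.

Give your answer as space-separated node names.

Answer: NA NA NC NA NA NA

Derivation:
Op 1: add NA@57 -> ring=[57:NA]
Op 2: add NB@88 -> ring=[57:NA,88:NB]
Op 3: route key 91: none >= 91, wrap to smallest pos 57 -> NA
Op 4: route key 92: none >= 92, wrap to smallest pos 57 -> NA
Op 5: add NC@18 -> ring=[18:NC,57:NA,88:NB]
Op 6: add ND@50 -> ring=[18:NC,50:ND,57:NA,88:NB]
Op 7: route key 95: none >= 95, wrap to smallest pos 18 -> NC
Op 8: remove ND -> ring=[18:NC,57:NA,88:NB]
Op 9: route key 20: smallest pos >= 20 is 57 -> NA
Op 10: add NE@61 -> ring=[18:NC,57:NA,61:NE,88:NB]
Op 11: route key 27: smallest pos >= 27 is 57 -> NA
Op 12: route key 26: smallest pos >= 26 is 57 -> NA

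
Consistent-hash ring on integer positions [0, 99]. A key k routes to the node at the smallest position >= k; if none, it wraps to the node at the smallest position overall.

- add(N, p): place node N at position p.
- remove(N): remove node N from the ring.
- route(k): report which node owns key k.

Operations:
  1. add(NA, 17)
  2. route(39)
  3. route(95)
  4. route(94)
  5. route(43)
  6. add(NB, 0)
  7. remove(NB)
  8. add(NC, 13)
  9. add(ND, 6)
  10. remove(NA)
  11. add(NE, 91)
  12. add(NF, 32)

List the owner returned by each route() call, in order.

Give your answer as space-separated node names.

Answer: NA NA NA NA

Derivation:
Op 1: add NA@17 -> ring=[17:NA]
Op 2: route key 39: none >= 39, wrap to smallest pos 17 -> NA
Op 3: route key 95: none >= 95, wrap to smallest pos 17 -> NA
Op 4: route key 94: none >= 94, wrap to smallest pos 17 -> NA
Op 5: route key 43: none >= 43, wrap to smallest pos 17 -> NA
Op 6: add NB@0 -> ring=[0:NB,17:NA]
Op 7: remove NB -> ring=[17:NA]
Op 8: add NC@13 -> ring=[13:NC,17:NA]
Op 9: add ND@6 -> ring=[6:ND,13:NC,17:NA]
Op 10: remove NA -> ring=[6:ND,13:NC]
Op 11: add NE@91 -> ring=[6:ND,13:NC,91:NE]
Op 12: add NF@32 -> ring=[6:ND,13:NC,32:NF,91:NE]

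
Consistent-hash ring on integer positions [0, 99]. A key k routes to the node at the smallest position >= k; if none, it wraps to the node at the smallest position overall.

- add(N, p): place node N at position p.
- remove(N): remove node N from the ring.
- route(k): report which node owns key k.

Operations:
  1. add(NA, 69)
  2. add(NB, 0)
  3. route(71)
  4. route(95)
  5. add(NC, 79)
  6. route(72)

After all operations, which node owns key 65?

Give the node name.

Op 1: add NA@69 -> ring=[69:NA]
Op 2: add NB@0 -> ring=[0:NB,69:NA]
Op 3: route key 71: none >= 71, wrap to smallest pos 0 -> NB
Op 4: route key 95: none >= 95, wrap to smallest pos 0 -> NB
Op 5: add NC@79 -> ring=[0:NB,69:NA,79:NC]
Op 6: route key 72: smallest pos >= 72 is 79 -> NC
Final route key 65: smallest pos >= 65 is 69 -> NA

Answer: NA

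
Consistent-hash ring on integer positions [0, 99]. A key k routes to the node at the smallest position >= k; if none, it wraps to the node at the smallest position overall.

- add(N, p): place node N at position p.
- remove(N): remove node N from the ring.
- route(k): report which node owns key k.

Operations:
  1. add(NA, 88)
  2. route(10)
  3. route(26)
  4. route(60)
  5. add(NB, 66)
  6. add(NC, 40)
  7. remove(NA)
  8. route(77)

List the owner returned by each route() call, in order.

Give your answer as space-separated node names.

Op 1: add NA@88 -> ring=[88:NA]
Op 2: route key 10: smallest pos >= 10 is 88 -> NA
Op 3: route key 26: smallest pos >= 26 is 88 -> NA
Op 4: route key 60: smallest pos >= 60 is 88 -> NA
Op 5: add NB@66 -> ring=[66:NB,88:NA]
Op 6: add NC@40 -> ring=[40:NC,66:NB,88:NA]
Op 7: remove NA -> ring=[40:NC,66:NB]
Op 8: route key 77: none >= 77, wrap to smallest pos 40 -> NC

Answer: NA NA NA NC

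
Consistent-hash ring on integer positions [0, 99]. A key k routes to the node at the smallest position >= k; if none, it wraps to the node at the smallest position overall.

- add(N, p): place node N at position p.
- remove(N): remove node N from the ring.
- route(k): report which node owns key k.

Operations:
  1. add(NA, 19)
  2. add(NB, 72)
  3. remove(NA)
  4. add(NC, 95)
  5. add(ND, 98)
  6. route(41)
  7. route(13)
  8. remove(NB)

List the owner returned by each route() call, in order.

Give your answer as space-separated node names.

Op 1: add NA@19 -> ring=[19:NA]
Op 2: add NB@72 -> ring=[19:NA,72:NB]
Op 3: remove NA -> ring=[72:NB]
Op 4: add NC@95 -> ring=[72:NB,95:NC]
Op 5: add ND@98 -> ring=[72:NB,95:NC,98:ND]
Op 6: route key 41: smallest pos >= 41 is 72 -> NB
Op 7: route key 13: smallest pos >= 13 is 72 -> NB
Op 8: remove NB -> ring=[95:NC,98:ND]

Answer: NB NB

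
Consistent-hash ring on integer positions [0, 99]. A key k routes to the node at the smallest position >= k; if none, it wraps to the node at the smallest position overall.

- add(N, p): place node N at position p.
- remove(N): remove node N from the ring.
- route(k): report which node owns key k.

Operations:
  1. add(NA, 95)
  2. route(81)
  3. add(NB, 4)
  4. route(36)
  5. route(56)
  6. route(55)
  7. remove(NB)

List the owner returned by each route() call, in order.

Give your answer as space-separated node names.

Op 1: add NA@95 -> ring=[95:NA]
Op 2: route key 81: smallest pos >= 81 is 95 -> NA
Op 3: add NB@4 -> ring=[4:NB,95:NA]
Op 4: route key 36: smallest pos >= 36 is 95 -> NA
Op 5: route key 56: smallest pos >= 56 is 95 -> NA
Op 6: route key 55: smallest pos >= 55 is 95 -> NA
Op 7: remove NB -> ring=[95:NA]

Answer: NA NA NA NA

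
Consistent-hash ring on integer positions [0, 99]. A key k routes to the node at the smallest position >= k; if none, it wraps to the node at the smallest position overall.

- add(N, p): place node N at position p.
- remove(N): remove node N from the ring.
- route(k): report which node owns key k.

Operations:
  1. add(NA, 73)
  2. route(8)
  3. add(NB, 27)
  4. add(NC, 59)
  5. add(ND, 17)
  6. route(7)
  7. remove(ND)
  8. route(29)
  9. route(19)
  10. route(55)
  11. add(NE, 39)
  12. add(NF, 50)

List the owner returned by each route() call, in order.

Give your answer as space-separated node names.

Answer: NA ND NC NB NC

Derivation:
Op 1: add NA@73 -> ring=[73:NA]
Op 2: route key 8: smallest pos >= 8 is 73 -> NA
Op 3: add NB@27 -> ring=[27:NB,73:NA]
Op 4: add NC@59 -> ring=[27:NB,59:NC,73:NA]
Op 5: add ND@17 -> ring=[17:ND,27:NB,59:NC,73:NA]
Op 6: route key 7: smallest pos >= 7 is 17 -> ND
Op 7: remove ND -> ring=[27:NB,59:NC,73:NA]
Op 8: route key 29: smallest pos >= 29 is 59 -> NC
Op 9: route key 19: smallest pos >= 19 is 27 -> NB
Op 10: route key 55: smallest pos >= 55 is 59 -> NC
Op 11: add NE@39 -> ring=[27:NB,39:NE,59:NC,73:NA]
Op 12: add NF@50 -> ring=[27:NB,39:NE,50:NF,59:NC,73:NA]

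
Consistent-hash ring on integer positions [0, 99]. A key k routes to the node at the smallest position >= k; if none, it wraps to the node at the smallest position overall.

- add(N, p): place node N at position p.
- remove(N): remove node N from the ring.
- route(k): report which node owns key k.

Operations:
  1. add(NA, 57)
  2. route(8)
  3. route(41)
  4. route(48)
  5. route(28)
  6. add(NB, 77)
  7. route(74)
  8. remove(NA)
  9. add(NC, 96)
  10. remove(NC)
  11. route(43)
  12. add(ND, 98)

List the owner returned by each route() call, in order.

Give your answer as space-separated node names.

Op 1: add NA@57 -> ring=[57:NA]
Op 2: route key 8: smallest pos >= 8 is 57 -> NA
Op 3: route key 41: smallest pos >= 41 is 57 -> NA
Op 4: route key 48: smallest pos >= 48 is 57 -> NA
Op 5: route key 28: smallest pos >= 28 is 57 -> NA
Op 6: add NB@77 -> ring=[57:NA,77:NB]
Op 7: route key 74: smallest pos >= 74 is 77 -> NB
Op 8: remove NA -> ring=[77:NB]
Op 9: add NC@96 -> ring=[77:NB,96:NC]
Op 10: remove NC -> ring=[77:NB]
Op 11: route key 43: smallest pos >= 43 is 77 -> NB
Op 12: add ND@98 -> ring=[77:NB,98:ND]

Answer: NA NA NA NA NB NB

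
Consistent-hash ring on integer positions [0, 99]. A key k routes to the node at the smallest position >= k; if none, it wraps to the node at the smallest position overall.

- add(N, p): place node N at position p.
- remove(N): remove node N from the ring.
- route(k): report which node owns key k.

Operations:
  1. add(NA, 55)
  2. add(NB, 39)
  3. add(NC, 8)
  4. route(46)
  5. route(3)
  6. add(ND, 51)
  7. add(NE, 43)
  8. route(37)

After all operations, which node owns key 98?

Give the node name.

Answer: NC

Derivation:
Op 1: add NA@55 -> ring=[55:NA]
Op 2: add NB@39 -> ring=[39:NB,55:NA]
Op 3: add NC@8 -> ring=[8:NC,39:NB,55:NA]
Op 4: route key 46: smallest pos >= 46 is 55 -> NA
Op 5: route key 3: smallest pos >= 3 is 8 -> NC
Op 6: add ND@51 -> ring=[8:NC,39:NB,51:ND,55:NA]
Op 7: add NE@43 -> ring=[8:NC,39:NB,43:NE,51:ND,55:NA]
Op 8: route key 37: smallest pos >= 37 is 39 -> NB
Final route key 98: none >= 98, wrap to smallest pos 8 -> NC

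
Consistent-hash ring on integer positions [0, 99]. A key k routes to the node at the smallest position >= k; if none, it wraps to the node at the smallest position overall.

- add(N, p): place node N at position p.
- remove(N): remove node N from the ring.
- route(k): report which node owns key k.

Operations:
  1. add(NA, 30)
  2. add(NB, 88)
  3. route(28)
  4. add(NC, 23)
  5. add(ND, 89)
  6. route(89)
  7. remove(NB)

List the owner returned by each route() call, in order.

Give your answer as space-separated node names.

Answer: NA ND

Derivation:
Op 1: add NA@30 -> ring=[30:NA]
Op 2: add NB@88 -> ring=[30:NA,88:NB]
Op 3: route key 28: smallest pos >= 28 is 30 -> NA
Op 4: add NC@23 -> ring=[23:NC,30:NA,88:NB]
Op 5: add ND@89 -> ring=[23:NC,30:NA,88:NB,89:ND]
Op 6: route key 89: smallest pos >= 89 is 89 -> ND
Op 7: remove NB -> ring=[23:NC,30:NA,89:ND]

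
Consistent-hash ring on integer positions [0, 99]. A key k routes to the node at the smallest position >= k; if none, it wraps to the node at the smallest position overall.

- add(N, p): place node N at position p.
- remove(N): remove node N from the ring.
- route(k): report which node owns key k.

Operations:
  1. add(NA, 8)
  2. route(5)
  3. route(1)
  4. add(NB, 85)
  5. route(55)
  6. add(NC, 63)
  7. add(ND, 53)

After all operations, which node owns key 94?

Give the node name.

Op 1: add NA@8 -> ring=[8:NA]
Op 2: route key 5: smallest pos >= 5 is 8 -> NA
Op 3: route key 1: smallest pos >= 1 is 8 -> NA
Op 4: add NB@85 -> ring=[8:NA,85:NB]
Op 5: route key 55: smallest pos >= 55 is 85 -> NB
Op 6: add NC@63 -> ring=[8:NA,63:NC,85:NB]
Op 7: add ND@53 -> ring=[8:NA,53:ND,63:NC,85:NB]
Final route key 94: none >= 94, wrap to smallest pos 8 -> NA

Answer: NA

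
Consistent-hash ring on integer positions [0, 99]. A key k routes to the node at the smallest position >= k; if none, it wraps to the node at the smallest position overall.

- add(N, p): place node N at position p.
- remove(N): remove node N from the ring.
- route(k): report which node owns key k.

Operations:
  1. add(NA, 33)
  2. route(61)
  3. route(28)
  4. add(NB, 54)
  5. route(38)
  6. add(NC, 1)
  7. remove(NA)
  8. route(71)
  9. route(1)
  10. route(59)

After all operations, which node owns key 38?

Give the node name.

Answer: NB

Derivation:
Op 1: add NA@33 -> ring=[33:NA]
Op 2: route key 61: none >= 61, wrap to smallest pos 33 -> NA
Op 3: route key 28: smallest pos >= 28 is 33 -> NA
Op 4: add NB@54 -> ring=[33:NA,54:NB]
Op 5: route key 38: smallest pos >= 38 is 54 -> NB
Op 6: add NC@1 -> ring=[1:NC,33:NA,54:NB]
Op 7: remove NA -> ring=[1:NC,54:NB]
Op 8: route key 71: none >= 71, wrap to smallest pos 1 -> NC
Op 9: route key 1: smallest pos >= 1 is 1 -> NC
Op 10: route key 59: none >= 59, wrap to smallest pos 1 -> NC
Final route key 38: smallest pos >= 38 is 54 -> NB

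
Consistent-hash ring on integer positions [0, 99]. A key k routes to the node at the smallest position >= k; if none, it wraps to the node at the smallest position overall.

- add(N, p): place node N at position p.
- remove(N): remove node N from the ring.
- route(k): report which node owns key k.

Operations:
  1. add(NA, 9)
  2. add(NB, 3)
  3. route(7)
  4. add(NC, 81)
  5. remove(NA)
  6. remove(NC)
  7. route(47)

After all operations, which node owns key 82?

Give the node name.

Op 1: add NA@9 -> ring=[9:NA]
Op 2: add NB@3 -> ring=[3:NB,9:NA]
Op 3: route key 7: smallest pos >= 7 is 9 -> NA
Op 4: add NC@81 -> ring=[3:NB,9:NA,81:NC]
Op 5: remove NA -> ring=[3:NB,81:NC]
Op 6: remove NC -> ring=[3:NB]
Op 7: route key 47: none >= 47, wrap to smallest pos 3 -> NB
Final route key 82: none >= 82, wrap to smallest pos 3 -> NB

Answer: NB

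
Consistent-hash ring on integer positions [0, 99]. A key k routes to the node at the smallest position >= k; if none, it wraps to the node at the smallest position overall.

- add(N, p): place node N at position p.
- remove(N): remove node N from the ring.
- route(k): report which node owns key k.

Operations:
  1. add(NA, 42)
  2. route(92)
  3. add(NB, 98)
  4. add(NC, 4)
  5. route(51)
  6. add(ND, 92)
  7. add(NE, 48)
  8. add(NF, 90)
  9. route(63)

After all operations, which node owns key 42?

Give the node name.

Answer: NA

Derivation:
Op 1: add NA@42 -> ring=[42:NA]
Op 2: route key 92: none >= 92, wrap to smallest pos 42 -> NA
Op 3: add NB@98 -> ring=[42:NA,98:NB]
Op 4: add NC@4 -> ring=[4:NC,42:NA,98:NB]
Op 5: route key 51: smallest pos >= 51 is 98 -> NB
Op 6: add ND@92 -> ring=[4:NC,42:NA,92:ND,98:NB]
Op 7: add NE@48 -> ring=[4:NC,42:NA,48:NE,92:ND,98:NB]
Op 8: add NF@90 -> ring=[4:NC,42:NA,48:NE,90:NF,92:ND,98:NB]
Op 9: route key 63: smallest pos >= 63 is 90 -> NF
Final route key 42: smallest pos >= 42 is 42 -> NA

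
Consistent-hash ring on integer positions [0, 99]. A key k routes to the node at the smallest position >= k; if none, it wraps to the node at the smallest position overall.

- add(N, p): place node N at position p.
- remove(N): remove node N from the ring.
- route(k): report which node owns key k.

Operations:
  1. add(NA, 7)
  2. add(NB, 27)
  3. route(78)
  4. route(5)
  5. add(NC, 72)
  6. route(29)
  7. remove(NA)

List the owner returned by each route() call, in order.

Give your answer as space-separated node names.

Answer: NA NA NC

Derivation:
Op 1: add NA@7 -> ring=[7:NA]
Op 2: add NB@27 -> ring=[7:NA,27:NB]
Op 3: route key 78: none >= 78, wrap to smallest pos 7 -> NA
Op 4: route key 5: smallest pos >= 5 is 7 -> NA
Op 5: add NC@72 -> ring=[7:NA,27:NB,72:NC]
Op 6: route key 29: smallest pos >= 29 is 72 -> NC
Op 7: remove NA -> ring=[27:NB,72:NC]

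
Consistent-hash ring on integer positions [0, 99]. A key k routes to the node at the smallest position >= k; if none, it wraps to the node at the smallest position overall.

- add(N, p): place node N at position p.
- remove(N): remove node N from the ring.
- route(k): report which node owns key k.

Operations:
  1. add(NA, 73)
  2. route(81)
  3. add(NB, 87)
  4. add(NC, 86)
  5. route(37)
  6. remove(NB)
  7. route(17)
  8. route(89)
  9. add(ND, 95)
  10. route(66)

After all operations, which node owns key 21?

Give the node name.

Op 1: add NA@73 -> ring=[73:NA]
Op 2: route key 81: none >= 81, wrap to smallest pos 73 -> NA
Op 3: add NB@87 -> ring=[73:NA,87:NB]
Op 4: add NC@86 -> ring=[73:NA,86:NC,87:NB]
Op 5: route key 37: smallest pos >= 37 is 73 -> NA
Op 6: remove NB -> ring=[73:NA,86:NC]
Op 7: route key 17: smallest pos >= 17 is 73 -> NA
Op 8: route key 89: none >= 89, wrap to smallest pos 73 -> NA
Op 9: add ND@95 -> ring=[73:NA,86:NC,95:ND]
Op 10: route key 66: smallest pos >= 66 is 73 -> NA
Final route key 21: smallest pos >= 21 is 73 -> NA

Answer: NA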